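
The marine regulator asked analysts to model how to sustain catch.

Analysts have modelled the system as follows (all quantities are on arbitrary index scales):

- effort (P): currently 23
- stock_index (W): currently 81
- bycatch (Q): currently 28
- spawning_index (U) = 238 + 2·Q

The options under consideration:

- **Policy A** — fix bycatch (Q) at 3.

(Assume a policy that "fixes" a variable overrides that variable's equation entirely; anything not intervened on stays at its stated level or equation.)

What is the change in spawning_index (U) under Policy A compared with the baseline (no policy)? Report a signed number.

-50

Baseline:
  Q = 28
  U = 238 + 2·28 = 294
Policy A (Q := 3):
  Q = 3
  U = 238 + 2·3 = 244
Change in U: 244 − 294 = -50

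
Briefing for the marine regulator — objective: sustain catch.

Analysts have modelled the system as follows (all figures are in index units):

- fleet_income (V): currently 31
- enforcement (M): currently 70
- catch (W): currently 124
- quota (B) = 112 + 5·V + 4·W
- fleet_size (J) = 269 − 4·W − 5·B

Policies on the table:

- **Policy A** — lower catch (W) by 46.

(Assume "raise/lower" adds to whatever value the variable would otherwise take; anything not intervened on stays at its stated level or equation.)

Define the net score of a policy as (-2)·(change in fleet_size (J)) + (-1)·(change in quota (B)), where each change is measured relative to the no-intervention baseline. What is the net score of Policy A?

Baseline:
  V = 31
  W = 124
  B = 112 + 5·31 + 4·124 = 763
  J = 269 − 4·124 − 5·763 = -4042
Policy A (W − 46):
  V = 31
  W = 124 − 46 = 78
  B = 112 + 5·31 + 4·78 = 579
  J = 269 − 4·78 − 5·579 = -2938
ΔJ = -2938 − (-4042) = 1104; ΔB = 579 − 763 = -184
Score = (-2)·1104 + (-1)·(-184) = -2024

-2024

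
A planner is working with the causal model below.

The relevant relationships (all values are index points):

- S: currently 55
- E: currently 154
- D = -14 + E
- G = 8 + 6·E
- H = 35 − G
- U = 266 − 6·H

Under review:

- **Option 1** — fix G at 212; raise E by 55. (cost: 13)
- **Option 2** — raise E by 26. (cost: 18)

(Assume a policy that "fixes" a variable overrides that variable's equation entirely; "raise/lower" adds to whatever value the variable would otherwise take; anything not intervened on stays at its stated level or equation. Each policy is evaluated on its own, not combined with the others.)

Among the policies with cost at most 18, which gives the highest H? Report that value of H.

-177

Option 1 (G := 212, E + 55):
  E = 154 + 55 = 209
  G = 212
  H = 35 − 212 = -177
Option 2 (E + 26):
  E = 154 + 26 = 180
  G = 8 + 6·180 = 1088
  H = 35 − 1088 = -1053
Comparing — Option 1: H=-177, Option 2: H=-1053. Highest is -177 (Option 1).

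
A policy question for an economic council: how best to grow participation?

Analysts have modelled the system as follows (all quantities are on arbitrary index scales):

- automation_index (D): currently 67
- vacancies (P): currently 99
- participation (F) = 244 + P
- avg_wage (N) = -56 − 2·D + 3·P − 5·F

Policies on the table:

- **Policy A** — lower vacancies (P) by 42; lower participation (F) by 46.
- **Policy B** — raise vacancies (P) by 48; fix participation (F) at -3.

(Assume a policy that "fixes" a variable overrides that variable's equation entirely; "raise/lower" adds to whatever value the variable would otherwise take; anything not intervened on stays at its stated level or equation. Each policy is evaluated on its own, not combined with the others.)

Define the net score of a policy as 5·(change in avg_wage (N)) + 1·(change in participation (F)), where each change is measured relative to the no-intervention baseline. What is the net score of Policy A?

1482

Baseline:
  D = 67
  P = 99
  F = 244 + 99 = 343
  N = -56 − 2·67 + 3·99 − 5·343 = -1608
Policy A (P − 42, F − 46):
  D = 67
  P = 99 − 42 = 57
  F = 244 + 57 (−46 from intervention) = 255
  N = -56 − 2·67 + 3·57 − 5·255 = -1294
ΔN = -1294 − (-1608) = 314; ΔF = 255 − 343 = -88
Score = 5·314 + 1·(-88) = 1482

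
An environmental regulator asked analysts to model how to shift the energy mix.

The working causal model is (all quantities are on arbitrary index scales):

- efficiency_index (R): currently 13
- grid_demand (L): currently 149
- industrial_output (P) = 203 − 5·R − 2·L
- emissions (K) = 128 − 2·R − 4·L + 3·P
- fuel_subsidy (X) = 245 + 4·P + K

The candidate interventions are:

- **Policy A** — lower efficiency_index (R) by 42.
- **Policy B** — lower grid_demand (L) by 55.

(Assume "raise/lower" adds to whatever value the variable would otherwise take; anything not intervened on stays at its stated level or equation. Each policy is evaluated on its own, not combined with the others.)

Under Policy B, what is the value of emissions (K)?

Policy B (L − 55):
  R = 13
  L = 149 − 55 = 94
  P = 203 − 5·13 − 2·94 = -50
  K = 128 − 2·13 − 4·94 + 3·(-50) = -424

-424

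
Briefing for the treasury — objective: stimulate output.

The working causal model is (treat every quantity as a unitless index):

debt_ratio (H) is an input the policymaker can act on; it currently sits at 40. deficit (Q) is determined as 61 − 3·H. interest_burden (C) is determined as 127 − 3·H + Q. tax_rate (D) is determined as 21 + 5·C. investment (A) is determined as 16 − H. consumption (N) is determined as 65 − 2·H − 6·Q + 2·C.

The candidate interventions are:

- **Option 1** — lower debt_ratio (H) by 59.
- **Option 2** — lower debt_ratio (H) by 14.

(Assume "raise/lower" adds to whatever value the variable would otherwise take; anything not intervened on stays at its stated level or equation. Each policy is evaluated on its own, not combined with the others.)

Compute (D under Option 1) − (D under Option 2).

1350

Option 1 (H − 59):
  H = 40 − 59 = -19
  Q = 61 − 3·(-19) = 118
  C = 127 − 3·(-19) + 118 = 302
  D = 21 + 5·302 = 1531
Option 2 (H − 14):
  H = 40 − 14 = 26
  Q = 61 − 3·26 = -17
  C = 127 − 3·26 + (-17) = 32
  D = 21 + 5·32 = 181
D: 1531 − 181 = 1350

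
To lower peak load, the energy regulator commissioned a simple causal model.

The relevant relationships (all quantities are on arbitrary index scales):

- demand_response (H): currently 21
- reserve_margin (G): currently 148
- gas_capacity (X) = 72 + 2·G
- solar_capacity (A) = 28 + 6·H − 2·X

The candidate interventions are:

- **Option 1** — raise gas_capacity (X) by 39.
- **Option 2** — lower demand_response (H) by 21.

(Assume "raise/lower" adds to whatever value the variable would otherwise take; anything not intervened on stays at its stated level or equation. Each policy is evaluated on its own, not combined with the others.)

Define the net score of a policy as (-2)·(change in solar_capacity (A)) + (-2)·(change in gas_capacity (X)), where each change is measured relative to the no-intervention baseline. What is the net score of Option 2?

Baseline:
  H = 21
  G = 148
  X = 72 + 2·148 = 368
  A = 28 + 6·21 − 2·368 = -582
Option 2 (H − 21):
  H = 21 − 21 = 0
  G = 148
  X = 72 + 2·148 = 368
  A = 28 + 6·0 − 2·368 = -708
ΔA = -708 − (-582) = -126; ΔX = 368 − 368 = 0
Score = (-2)·(-126) + (-2)·0 = 252

252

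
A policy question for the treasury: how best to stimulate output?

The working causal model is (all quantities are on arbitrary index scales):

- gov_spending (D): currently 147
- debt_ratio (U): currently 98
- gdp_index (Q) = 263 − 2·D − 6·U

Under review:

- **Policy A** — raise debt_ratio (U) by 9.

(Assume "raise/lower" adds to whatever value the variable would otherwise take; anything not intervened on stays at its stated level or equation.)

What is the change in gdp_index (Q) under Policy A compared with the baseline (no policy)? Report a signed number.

Baseline:
  D = 147
  U = 98
  Q = 263 − 2·147 − 6·98 = -619
Policy A (U + 9):
  D = 147
  U = 98 + 9 = 107
  Q = 263 − 2·147 − 6·107 = -673
Change in Q: -673 − (-619) = -54

-54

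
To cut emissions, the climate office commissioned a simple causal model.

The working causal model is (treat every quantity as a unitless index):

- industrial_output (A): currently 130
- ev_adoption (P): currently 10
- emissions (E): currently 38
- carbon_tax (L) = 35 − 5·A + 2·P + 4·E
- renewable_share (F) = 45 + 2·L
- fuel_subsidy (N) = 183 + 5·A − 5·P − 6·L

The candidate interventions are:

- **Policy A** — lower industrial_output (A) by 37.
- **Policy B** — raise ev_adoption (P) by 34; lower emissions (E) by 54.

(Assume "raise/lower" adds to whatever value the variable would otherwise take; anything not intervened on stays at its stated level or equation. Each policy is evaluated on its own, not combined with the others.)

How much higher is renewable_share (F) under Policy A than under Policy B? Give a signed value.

666

Policy A (A − 37):
  A = 130 − 37 = 93
  P = 10
  E = 38
  L = 35 − 5·93 + 2·10 + 4·38 = -258
  F = 45 + 2·(-258) = -471
Policy B (P + 34, E − 54):
  A = 130
  P = 10 + 34 = 44
  E = 38 − 54 = -16
  L = 35 − 5·130 + 2·44 + 4·(-16) = -591
  F = 45 + 2·(-591) = -1137
F: -471 − (-1137) = 666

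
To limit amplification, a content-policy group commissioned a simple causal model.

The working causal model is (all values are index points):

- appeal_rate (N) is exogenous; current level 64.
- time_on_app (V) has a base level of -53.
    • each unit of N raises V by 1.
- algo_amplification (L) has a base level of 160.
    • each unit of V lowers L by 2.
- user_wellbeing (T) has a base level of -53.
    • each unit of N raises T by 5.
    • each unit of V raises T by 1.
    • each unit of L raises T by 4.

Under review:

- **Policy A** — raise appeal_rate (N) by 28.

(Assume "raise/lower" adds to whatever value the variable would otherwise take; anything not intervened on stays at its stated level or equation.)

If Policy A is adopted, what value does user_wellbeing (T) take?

Policy A (N + 28):
  N = 64 + 28 = 92
  V = -53 + 92 = 39
  L = 160 − 2·39 = 82
  T = -53 + 5·92 + 39 + 4·82 = 774

774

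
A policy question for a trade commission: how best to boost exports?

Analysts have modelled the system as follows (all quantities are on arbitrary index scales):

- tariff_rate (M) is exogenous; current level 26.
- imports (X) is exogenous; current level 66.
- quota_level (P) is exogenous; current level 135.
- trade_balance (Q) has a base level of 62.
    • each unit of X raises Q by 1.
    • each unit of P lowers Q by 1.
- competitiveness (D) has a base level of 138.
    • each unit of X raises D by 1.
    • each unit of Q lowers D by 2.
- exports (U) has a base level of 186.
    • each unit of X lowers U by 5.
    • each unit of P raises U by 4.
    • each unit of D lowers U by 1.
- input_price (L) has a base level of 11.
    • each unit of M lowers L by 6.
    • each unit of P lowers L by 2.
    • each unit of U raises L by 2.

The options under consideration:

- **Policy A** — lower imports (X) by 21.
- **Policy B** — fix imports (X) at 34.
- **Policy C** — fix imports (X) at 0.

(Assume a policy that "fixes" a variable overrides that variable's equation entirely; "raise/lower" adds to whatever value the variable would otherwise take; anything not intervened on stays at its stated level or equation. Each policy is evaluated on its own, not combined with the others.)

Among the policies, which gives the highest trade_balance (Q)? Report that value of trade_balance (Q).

-28

Policy A (X − 21):
  X = 66 − 21 = 45
  P = 135
  Q = 62 + 45 − 135 = -28
Policy B (X := 34):
  X = 34
  P = 135
  Q = 62 + 34 − 135 = -39
Policy C (X := 0):
  X = 0
  P = 135
  Q = 62 + 0 − 135 = -73
Comparing — Policy A: Q=-28, Policy B: Q=-39, Policy C: Q=-73. Highest is -28 (Policy A).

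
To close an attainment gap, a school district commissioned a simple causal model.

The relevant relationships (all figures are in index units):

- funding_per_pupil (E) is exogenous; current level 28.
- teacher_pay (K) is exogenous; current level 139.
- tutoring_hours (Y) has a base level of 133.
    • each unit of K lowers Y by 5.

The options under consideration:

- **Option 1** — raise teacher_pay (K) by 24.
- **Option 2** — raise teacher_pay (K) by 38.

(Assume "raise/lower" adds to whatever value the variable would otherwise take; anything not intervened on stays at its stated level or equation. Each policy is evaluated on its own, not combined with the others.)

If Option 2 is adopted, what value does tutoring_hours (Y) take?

Option 2 (K + 38):
  K = 139 + 38 = 177
  Y = 133 − 5·177 = -752

-752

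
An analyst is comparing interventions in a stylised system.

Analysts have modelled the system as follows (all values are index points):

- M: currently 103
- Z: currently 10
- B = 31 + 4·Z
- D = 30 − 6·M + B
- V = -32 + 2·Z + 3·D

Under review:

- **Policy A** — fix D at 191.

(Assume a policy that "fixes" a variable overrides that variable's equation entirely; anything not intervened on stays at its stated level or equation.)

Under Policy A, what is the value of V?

Policy A (D := 191):
  M = 103
  Z = 10
  B = 31 + 4·10 = 71
  D = 191
  V = -32 + 2·10 + 3·191 = 561

561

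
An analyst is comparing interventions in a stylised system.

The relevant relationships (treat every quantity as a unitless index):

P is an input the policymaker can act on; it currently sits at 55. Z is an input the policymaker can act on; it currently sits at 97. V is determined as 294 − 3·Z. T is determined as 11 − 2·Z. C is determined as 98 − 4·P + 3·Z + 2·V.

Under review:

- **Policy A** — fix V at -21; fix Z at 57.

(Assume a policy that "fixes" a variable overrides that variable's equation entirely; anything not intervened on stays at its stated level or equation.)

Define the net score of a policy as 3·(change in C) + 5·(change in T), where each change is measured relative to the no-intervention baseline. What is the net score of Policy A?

Baseline:
  P = 55
  Z = 97
  V = 294 − 3·97 = 3
  T = 11 − 2·97 = -183
  C = 98 − 4·55 + 3·97 + 2·3 = 175
Policy A (V := -21, Z := 57):
  P = 55
  Z = 57
  V = -21
  T = 11 − 2·57 = -103
  C = 98 − 4·55 + 3·57 + 2·(-21) = 7
ΔC = 7 − 175 = -168; ΔT = -103 − (-183) = 80
Score = 3·(-168) + 5·80 = -104

-104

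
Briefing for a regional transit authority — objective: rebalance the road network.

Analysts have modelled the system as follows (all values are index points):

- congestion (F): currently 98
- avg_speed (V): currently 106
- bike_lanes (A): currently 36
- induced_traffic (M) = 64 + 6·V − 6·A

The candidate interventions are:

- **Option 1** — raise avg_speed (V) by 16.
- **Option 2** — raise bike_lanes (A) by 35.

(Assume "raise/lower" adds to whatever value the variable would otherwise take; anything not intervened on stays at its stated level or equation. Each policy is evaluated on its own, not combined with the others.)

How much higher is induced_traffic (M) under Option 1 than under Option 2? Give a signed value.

Option 1 (V + 16):
  V = 106 + 16 = 122
  A = 36
  M = 64 + 6·122 − 6·36 = 580
Option 2 (A + 35):
  V = 106
  A = 36 + 35 = 71
  M = 64 + 6·106 − 6·71 = 274
M: 580 − 274 = 306

306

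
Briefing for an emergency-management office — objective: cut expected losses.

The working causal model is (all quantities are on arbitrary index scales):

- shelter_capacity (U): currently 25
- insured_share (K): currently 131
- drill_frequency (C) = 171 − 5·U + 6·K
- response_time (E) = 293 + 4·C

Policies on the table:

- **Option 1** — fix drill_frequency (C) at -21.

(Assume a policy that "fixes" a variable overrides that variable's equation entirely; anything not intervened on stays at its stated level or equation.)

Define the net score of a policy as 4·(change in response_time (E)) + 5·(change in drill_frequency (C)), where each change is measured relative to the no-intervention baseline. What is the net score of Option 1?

Baseline:
  U = 25
  K = 131
  C = 171 − 5·25 + 6·131 = 832
  E = 293 + 4·832 = 3621
Option 1 (C := -21):
  U = 25
  K = 131
  C = -21
  E = 293 + 4·(-21) = 209
ΔE = 209 − 3621 = -3412; ΔC = -21 − 832 = -853
Score = 4·(-3412) + 5·(-853) = -17913

-17913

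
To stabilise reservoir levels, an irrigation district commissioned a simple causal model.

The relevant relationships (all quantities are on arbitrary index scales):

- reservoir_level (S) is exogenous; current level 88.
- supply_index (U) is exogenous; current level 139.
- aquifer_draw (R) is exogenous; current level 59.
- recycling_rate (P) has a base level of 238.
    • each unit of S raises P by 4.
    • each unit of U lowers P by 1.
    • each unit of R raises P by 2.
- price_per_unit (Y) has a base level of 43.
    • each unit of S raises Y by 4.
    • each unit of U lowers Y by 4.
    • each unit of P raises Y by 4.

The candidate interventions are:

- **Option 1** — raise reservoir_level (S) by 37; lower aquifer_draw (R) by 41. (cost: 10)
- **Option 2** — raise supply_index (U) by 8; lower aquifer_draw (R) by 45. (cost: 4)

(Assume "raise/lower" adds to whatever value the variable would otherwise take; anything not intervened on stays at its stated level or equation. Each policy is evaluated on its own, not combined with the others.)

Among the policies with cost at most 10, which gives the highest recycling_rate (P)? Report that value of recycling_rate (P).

Option 1 (S + 37, R − 41):
  S = 88 + 37 = 125
  U = 139
  R = 59 − 41 = 18
  P = 238 + 4·125 − 139 + 2·18 = 635
Option 2 (U + 8, R − 45):
  S = 88
  U = 139 + 8 = 147
  R = 59 − 45 = 14
  P = 238 + 4·88 − 147 + 2·14 = 471
Comparing — Option 1: P=635, Option 2: P=471. Highest is 635 (Option 1).

635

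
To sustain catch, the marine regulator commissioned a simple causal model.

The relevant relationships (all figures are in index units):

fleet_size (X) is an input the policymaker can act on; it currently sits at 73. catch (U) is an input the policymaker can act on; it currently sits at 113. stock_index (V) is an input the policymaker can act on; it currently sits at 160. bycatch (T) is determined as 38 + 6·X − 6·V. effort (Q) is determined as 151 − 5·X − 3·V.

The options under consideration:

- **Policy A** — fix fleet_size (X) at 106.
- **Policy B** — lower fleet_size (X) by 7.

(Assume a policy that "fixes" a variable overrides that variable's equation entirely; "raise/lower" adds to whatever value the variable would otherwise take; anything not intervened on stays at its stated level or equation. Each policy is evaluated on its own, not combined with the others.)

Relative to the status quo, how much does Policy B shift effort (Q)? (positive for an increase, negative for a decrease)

Baseline:
  X = 73
  V = 160
  Q = 151 − 5·73 − 3·160 = -694
Policy B (X − 7):
  X = 73 − 7 = 66
  V = 160
  Q = 151 − 5·66 − 3·160 = -659
Change in Q: -659 − (-694) = 35

35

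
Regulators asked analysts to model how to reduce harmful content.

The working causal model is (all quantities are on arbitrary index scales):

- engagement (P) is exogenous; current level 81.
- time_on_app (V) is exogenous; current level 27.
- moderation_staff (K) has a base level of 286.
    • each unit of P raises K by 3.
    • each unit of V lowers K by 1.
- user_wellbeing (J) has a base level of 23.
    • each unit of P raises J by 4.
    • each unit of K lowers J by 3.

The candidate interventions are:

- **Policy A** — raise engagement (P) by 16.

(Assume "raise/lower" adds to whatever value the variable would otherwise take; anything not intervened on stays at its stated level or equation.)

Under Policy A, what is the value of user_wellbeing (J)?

Policy A (P + 16):
  P = 81 + 16 = 97
  V = 27
  K = 286 + 3·97 − 27 = 550
  J = 23 + 4·97 − 3·550 = -1239

-1239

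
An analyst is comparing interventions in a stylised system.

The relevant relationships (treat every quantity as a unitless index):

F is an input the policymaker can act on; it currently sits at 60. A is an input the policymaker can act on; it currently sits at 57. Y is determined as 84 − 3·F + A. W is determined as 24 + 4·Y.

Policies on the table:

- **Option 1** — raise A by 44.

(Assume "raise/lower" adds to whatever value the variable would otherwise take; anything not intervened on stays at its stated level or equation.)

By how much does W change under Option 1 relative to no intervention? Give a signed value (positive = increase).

176

Baseline:
  F = 60
  A = 57
  Y = 84 − 3·60 + 57 = -39
  W = 24 + 4·(-39) = -132
Option 1 (A + 44):
  F = 60
  A = 57 + 44 = 101
  Y = 84 − 3·60 + 101 = 5
  W = 24 + 4·5 = 44
Change in W: 44 − (-132) = 176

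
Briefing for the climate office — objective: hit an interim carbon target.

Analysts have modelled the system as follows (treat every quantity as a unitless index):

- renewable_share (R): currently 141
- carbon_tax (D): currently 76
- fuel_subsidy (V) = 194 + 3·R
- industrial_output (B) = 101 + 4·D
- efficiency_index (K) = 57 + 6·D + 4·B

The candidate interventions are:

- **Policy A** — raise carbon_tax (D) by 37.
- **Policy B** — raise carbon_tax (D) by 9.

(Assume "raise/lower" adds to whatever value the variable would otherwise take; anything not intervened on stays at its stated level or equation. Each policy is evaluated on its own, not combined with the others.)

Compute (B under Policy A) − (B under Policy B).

Policy A (D + 37):
  D = 76 + 37 = 113
  B = 101 + 4·113 = 553
Policy B (D + 9):
  D = 76 + 9 = 85
  B = 101 + 4·85 = 441
B: 553 − 441 = 112

112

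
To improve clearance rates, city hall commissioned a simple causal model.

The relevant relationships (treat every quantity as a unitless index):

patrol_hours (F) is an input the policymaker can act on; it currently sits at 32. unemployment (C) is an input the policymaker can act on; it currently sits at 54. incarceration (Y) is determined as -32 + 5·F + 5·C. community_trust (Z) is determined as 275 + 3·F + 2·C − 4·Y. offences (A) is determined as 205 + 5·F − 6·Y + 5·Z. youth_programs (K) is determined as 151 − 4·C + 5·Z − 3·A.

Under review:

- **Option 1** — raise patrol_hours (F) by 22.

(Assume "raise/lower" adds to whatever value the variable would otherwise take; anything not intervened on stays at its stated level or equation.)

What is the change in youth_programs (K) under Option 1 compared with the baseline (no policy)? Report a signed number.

5390

Baseline:
  F = 32
  C = 54
  Y = -32 + 5·32 + 5·54 = 398
  Z = 275 + 3·32 + 2·54 − 4·398 = -1113
  A = 205 + 5·32 − 6·398 + 5·(-1113) = -7588
  K = 151 − 4·54 + 5·(-1113) − 3·(-7588) = 17134
Option 1 (F + 22):
  F = 32 + 22 = 54
  C = 54
  Y = -32 + 5·54 + 5·54 = 508
  Z = 275 + 3·54 + 2·54 − 4·508 = -1487
  A = 205 + 5·54 − 6·508 + 5·(-1487) = -10008
  K = 151 − 4·54 + 5·(-1487) − 3·(-10008) = 22524
Change in K: 22524 − 17134 = 5390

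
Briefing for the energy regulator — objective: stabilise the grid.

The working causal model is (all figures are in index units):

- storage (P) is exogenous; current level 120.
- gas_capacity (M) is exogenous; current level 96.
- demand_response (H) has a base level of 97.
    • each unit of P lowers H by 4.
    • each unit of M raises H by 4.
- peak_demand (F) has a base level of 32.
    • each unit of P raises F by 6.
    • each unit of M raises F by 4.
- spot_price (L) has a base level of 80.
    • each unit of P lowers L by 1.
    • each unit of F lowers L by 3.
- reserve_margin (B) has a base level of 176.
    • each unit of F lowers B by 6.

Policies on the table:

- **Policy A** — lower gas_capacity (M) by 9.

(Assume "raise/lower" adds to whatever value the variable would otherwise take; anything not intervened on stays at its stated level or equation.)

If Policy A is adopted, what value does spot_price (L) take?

Policy A (M − 9):
  P = 120
  M = 96 − 9 = 87
  F = 32 + 6·120 + 4·87 = 1100
  L = 80 − 120 − 3·1100 = -3340

-3340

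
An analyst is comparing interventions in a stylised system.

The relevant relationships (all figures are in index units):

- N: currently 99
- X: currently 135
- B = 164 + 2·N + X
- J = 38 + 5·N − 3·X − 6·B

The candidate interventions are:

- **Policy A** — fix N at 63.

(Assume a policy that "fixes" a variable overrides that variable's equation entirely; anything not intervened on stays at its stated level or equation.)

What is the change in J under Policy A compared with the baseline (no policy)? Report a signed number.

Baseline:
  N = 99
  X = 135
  B = 164 + 2·99 + 135 = 497
  J = 38 + 5·99 − 3·135 − 6·497 = -2854
Policy A (N := 63):
  N = 63
  X = 135
  B = 164 + 2·63 + 135 = 425
  J = 38 + 5·63 − 3·135 − 6·425 = -2602
Change in J: -2602 − (-2854) = 252

252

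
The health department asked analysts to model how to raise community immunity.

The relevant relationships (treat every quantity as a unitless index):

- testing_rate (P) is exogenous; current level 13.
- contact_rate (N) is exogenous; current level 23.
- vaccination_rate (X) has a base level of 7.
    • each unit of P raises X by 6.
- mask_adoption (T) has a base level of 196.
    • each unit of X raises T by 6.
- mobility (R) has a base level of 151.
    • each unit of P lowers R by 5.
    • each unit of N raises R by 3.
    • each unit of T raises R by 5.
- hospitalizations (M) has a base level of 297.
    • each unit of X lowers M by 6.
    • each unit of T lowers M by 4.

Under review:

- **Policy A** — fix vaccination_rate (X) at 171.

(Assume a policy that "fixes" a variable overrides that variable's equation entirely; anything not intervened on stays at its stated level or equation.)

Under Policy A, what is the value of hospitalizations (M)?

Policy A (X := 171):
  P = 13
  X = 171
  T = 196 + 6·171 = 1222
  M = 297 − 6·171 − 4·1222 = -5617

-5617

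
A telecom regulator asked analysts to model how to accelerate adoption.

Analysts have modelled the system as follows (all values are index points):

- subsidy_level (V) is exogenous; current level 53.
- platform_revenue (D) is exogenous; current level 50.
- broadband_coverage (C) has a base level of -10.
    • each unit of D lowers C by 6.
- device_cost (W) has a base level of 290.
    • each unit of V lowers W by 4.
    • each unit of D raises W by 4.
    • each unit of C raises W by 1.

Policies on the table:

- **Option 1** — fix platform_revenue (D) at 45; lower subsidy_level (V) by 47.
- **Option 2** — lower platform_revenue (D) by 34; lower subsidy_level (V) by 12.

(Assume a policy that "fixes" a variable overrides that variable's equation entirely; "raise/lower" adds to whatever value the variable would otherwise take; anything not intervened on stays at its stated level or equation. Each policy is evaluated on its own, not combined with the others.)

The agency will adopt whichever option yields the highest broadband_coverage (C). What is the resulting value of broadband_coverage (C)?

-106

Option 1 (D := 45, V − 47):
  D = 45
  C = -10 − 6·45 = -280
Option 2 (D − 34, V − 12):
  D = 50 − 34 = 16
  C = -10 − 6·16 = -106
Comparing — Option 1: C=-280, Option 2: C=-106. Highest is -106 (Option 2).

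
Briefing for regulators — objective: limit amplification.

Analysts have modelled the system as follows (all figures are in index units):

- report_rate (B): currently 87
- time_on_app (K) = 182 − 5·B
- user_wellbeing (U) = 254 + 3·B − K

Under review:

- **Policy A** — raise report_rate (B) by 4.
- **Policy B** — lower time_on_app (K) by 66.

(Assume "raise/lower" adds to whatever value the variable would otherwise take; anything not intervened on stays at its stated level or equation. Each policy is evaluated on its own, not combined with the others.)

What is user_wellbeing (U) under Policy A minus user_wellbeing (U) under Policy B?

Policy A (B + 4):
  B = 87 + 4 = 91
  K = 182 − 5·91 = -273
  U = 254 + 3·91 − (-273) = 800
Policy B (K − 66):
  B = 87
  K = 182 − 5·87 (−66 from intervention) = -319
  U = 254 + 3·87 − (-319) = 834
U: 800 − 834 = -34

-34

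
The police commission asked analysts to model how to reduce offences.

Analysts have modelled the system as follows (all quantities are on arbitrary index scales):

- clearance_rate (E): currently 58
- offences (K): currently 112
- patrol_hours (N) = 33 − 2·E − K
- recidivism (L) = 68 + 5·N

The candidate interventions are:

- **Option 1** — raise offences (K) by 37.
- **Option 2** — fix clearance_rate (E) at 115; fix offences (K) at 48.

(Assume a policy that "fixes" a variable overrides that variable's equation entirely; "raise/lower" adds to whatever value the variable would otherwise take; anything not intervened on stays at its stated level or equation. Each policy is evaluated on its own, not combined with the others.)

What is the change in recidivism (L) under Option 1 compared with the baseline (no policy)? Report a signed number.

Baseline:
  E = 58
  K = 112
  N = 33 − 2·58 − 112 = -195
  L = 68 + 5·(-195) = -907
Option 1 (K + 37):
  E = 58
  K = 112 + 37 = 149
  N = 33 − 2·58 − 149 = -232
  L = 68 + 5·(-232) = -1092
Change in L: -1092 − (-907) = -185

-185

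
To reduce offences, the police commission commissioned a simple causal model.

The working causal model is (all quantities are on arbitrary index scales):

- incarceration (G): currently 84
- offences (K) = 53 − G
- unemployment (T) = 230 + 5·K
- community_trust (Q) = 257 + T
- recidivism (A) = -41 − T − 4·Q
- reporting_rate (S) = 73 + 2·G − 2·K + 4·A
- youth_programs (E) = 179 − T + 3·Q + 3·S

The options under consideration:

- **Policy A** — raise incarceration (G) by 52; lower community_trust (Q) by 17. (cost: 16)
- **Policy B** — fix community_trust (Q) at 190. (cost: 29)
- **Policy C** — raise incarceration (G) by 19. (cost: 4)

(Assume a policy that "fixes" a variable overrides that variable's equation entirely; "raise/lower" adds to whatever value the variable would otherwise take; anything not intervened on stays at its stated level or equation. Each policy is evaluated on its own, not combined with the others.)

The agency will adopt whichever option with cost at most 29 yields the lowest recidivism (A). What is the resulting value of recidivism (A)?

Policy A (G + 52, Q − 17):
  G = 84 + 52 = 136
  K = 53 − 136 = -83
  T = 230 + 5·(-83) = -185
  Q = 257 + (-185) (−17 from intervention) = 55
  A = -41 − (-185) − 4·55 = -76
Policy B (Q := 190):
  G = 84
  K = 53 − 84 = -31
  T = 230 + 5·(-31) = 75
  Q = 190
  A = -41 − 75 − 4·190 = -876
Policy C (G + 19):
  G = 84 + 19 = 103
  K = 53 − 103 = -50
  T = 230 + 5·(-50) = -20
  Q = 257 + (-20) = 237
  A = -41 − (-20) − 4·237 = -969
Comparing — Policy A: A=-76, Policy B: A=-876, Policy C: A=-969. Lowest is -969 (Policy C).

-969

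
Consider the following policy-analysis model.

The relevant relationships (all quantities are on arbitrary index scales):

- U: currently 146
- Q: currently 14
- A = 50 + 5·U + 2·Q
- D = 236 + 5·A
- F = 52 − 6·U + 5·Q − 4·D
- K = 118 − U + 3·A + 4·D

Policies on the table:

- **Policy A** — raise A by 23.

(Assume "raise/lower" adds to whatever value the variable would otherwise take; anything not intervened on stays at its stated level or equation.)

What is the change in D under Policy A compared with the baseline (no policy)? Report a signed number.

115

Baseline:
  U = 146
  Q = 14
  A = 50 + 5·146 + 2·14 = 808
  D = 236 + 5·808 = 4276
Policy A (A + 23):
  U = 146
  Q = 14
  A = 50 + 5·146 + 2·14 (+23 from intervention) = 831
  D = 236 + 5·831 = 4391
Change in D: 4391 − 4276 = 115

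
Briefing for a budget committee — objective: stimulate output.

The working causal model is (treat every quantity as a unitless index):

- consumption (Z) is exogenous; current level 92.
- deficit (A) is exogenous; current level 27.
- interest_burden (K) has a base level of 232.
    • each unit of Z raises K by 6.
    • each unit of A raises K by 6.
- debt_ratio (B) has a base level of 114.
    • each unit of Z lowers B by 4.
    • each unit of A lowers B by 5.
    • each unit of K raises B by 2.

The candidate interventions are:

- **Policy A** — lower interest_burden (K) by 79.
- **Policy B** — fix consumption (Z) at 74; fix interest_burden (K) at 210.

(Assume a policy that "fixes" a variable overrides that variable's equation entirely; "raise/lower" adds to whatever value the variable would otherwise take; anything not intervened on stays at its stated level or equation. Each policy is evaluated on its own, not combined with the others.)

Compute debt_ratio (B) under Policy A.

1345

Policy A (K − 79):
  Z = 92
  A = 27
  K = 232 + 6·92 + 6·27 (−79 from intervention) = 867
  B = 114 − 4·92 − 5·27 + 2·867 = 1345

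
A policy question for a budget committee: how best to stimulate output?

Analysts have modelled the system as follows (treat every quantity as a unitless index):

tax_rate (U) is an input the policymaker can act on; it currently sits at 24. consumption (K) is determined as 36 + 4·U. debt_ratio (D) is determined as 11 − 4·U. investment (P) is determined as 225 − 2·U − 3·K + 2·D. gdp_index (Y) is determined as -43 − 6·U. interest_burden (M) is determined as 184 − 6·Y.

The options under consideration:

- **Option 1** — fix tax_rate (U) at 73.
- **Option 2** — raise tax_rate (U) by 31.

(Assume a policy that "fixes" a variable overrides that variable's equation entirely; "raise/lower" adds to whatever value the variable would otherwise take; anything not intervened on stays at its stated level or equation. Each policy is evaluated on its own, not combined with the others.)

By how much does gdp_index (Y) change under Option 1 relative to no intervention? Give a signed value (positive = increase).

-294

Baseline:
  U = 24
  Y = -43 − 6·24 = -187
Option 1 (U := 73):
  U = 73
  Y = -43 − 6·73 = -481
Change in Y: -481 − (-187) = -294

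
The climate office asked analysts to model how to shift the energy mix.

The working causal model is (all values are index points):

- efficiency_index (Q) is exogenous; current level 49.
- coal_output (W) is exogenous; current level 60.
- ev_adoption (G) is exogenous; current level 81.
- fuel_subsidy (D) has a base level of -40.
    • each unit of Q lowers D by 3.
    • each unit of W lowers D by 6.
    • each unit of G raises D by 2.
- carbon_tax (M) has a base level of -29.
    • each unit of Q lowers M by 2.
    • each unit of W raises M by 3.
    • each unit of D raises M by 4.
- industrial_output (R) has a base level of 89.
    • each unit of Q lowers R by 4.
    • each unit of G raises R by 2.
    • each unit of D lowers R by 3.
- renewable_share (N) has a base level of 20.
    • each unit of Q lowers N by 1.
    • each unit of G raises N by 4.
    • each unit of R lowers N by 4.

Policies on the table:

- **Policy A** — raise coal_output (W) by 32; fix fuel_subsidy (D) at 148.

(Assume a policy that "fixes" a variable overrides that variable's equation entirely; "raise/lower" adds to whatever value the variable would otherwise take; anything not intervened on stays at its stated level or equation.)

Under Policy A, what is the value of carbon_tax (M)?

741

Policy A (W + 32, D := 148):
  Q = 49
  W = 60 + 32 = 92
  G = 81
  D = 148
  M = -29 − 2·49 + 3·92 + 4·148 = 741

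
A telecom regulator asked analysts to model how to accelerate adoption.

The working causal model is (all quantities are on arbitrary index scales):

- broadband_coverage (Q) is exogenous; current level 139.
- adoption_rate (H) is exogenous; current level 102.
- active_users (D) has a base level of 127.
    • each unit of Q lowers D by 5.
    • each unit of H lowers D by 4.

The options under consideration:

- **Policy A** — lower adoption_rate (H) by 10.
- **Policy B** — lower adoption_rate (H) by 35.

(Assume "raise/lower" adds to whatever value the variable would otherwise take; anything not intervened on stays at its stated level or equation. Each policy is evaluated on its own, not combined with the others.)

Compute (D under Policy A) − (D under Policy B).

-100

Policy A (H − 10):
  Q = 139
  H = 102 − 10 = 92
  D = 127 − 5·139 − 4·92 = -936
Policy B (H − 35):
  Q = 139
  H = 102 − 35 = 67
  D = 127 − 5·139 − 4·67 = -836
D: -936 − (-836) = -100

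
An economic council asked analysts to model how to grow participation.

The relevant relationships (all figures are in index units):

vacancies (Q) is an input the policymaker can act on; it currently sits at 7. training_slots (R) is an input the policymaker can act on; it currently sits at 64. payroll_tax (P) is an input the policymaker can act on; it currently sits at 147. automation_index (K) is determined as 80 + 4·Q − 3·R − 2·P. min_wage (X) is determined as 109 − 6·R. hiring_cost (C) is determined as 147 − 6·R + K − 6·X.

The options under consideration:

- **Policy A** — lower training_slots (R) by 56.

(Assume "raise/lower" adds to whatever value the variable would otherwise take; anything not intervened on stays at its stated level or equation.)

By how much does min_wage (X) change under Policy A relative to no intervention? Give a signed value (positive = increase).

Baseline:
  R = 64
  X = 109 − 6·64 = -275
Policy A (R − 56):
  R = 64 − 56 = 8
  X = 109 − 6·8 = 61
Change in X: 61 − (-275) = 336

336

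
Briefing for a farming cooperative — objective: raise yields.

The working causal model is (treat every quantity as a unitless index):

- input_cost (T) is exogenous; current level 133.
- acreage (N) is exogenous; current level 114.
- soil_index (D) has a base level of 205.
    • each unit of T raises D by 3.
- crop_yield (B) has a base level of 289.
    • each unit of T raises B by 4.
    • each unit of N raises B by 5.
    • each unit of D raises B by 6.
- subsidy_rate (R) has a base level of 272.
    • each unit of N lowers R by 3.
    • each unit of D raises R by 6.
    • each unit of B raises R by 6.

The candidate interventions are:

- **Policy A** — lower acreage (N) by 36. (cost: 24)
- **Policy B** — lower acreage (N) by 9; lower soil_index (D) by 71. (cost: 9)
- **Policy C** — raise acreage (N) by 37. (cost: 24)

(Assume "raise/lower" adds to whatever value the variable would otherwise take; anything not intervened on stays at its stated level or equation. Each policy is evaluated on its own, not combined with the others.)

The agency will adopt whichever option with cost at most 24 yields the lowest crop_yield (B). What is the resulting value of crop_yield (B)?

4544

Policy A (N − 36):
  T = 133
  N = 114 − 36 = 78
  D = 205 + 3·133 = 604
  B = 289 + 4·133 + 5·78 + 6·604 = 4835
Policy B (N − 9, D − 71):
  T = 133
  N = 114 − 9 = 105
  D = 205 + 3·133 (−71 from intervention) = 533
  B = 289 + 4·133 + 5·105 + 6·533 = 4544
Policy C (N + 37):
  T = 133
  N = 114 + 37 = 151
  D = 205 + 3·133 = 604
  B = 289 + 4·133 + 5·151 + 6·604 = 5200
Comparing — Policy A: B=4835, Policy B: B=4544, Policy C: B=5200. Lowest is 4544 (Policy B).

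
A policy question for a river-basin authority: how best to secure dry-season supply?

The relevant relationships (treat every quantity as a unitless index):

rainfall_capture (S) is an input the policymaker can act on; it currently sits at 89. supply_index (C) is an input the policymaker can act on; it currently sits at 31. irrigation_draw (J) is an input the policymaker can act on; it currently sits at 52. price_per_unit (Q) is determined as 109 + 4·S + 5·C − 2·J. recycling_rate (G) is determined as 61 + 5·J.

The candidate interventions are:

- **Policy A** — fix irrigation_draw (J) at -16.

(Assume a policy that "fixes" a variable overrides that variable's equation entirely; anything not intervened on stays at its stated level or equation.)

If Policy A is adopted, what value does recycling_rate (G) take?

-19

Policy A (J := -16):
  J = -16
  G = 61 + 5·(-16) = -19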